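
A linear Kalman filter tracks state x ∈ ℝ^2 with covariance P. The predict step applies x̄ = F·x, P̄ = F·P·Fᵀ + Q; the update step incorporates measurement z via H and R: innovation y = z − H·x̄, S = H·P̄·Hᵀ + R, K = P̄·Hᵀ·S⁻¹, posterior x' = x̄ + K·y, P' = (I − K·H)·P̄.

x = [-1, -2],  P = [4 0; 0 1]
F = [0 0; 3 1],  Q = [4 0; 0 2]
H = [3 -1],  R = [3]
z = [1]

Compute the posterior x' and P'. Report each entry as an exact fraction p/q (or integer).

x̄ = F·x = [0, -5]
P̄ = F·P·Fᵀ + Q = [4 0; 0 39]
y = z − H·x̄ = [-4]
S = H·P̄·Hᵀ + R = [78]
K = P̄·Hᵀ·S⁻¹ = [2/13; -1/2]
x' = x̄ + K·y = [-8/13, -3]
P' = (I − K·H)·P̄ = [28/13 6; 6 39/2]

x' = [-8/13, -3]
P' = [28/13 6; 6 39/2]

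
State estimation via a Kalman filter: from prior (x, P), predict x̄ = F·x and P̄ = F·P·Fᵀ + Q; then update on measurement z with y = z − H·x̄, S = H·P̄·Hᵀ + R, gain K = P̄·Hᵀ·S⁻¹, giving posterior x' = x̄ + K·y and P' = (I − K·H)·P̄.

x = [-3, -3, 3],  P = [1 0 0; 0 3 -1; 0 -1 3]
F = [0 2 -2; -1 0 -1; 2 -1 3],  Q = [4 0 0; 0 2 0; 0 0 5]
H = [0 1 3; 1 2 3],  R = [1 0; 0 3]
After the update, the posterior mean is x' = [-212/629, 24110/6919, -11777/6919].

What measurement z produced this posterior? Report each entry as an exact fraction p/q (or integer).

z = [-2, 3]

x̄ = F·x = [-12, 0, 6]
P̄ = F·P·Fᵀ + Q = [36 8 -32; 8 6 -12; -32 -12 45]
S = H·P̄·Hᵀ + R = [340 221; 221 164]
K = P̄·Hᵀ·S⁻¹ = [-428/629 24/37; -1384/6919 70/407; 2713/6919 -19/407]
x' − x̄ = [7336/629, 24110/6919, -53291/6919] = K·y
y = (KᵀK)⁻¹·Kᵀ·(x' − x̄) = [-20, -3]
z = y + H·x̄ = [-20, -3] + [18, 6] = [-2, 3]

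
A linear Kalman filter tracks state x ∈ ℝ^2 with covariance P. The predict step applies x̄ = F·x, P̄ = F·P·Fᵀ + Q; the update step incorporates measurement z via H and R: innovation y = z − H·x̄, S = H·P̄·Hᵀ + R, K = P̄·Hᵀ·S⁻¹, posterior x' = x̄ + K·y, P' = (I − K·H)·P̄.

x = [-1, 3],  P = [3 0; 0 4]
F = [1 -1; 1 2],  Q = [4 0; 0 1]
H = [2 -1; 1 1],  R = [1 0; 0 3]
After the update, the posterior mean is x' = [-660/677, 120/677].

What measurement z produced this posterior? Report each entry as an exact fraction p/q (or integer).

x̄ = F·x = [-4, 5]
P̄ = F·P·Fᵀ + Q = [11 -5; -5 20]
S = H·P̄·Hᵀ + R = [85 -3; -3 24]
K = P̄·Hᵀ·S⁻¹ = [222/677 197/677; -225/677 395/677]
x' − x̄ = [2048/677, -3265/677] = K·y
y = (KᵀK)⁻¹·Kᵀ·(x' − x̄) = [11, -2]
z = y + H·x̄ = [11, -2] + [-13, 1] = [-2, -1]

z = [-2, -1]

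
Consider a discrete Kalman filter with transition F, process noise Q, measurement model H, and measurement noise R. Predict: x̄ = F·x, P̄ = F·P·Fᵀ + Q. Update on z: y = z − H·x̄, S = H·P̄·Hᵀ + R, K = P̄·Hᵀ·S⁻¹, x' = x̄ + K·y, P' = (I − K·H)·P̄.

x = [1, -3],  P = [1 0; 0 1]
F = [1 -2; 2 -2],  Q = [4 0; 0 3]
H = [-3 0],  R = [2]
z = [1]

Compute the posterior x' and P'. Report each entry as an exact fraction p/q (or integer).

x̄ = F·x = [7, 8]
P̄ = F·P·Fᵀ + Q = [9 6; 6 11]
y = z − H·x̄ = [22]
S = H·P̄·Hᵀ + R = [83]
K = P̄·Hᵀ·S⁻¹ = [-27/83; -18/83]
x' = x̄ + K·y = [-13/83, 268/83]
P' = (I − K·H)·P̄ = [18/83 12/83; 12/83 589/83]

x' = [-13/83, 268/83]
P' = [18/83 12/83; 12/83 589/83]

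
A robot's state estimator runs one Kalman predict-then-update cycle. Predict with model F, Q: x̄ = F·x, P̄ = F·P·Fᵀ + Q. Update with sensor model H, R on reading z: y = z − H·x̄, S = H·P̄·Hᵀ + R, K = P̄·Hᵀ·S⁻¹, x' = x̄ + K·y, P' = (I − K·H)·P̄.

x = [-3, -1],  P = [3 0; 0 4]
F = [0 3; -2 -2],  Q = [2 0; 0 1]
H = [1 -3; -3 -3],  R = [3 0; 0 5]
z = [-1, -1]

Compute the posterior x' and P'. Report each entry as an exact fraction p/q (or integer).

x' = [4307/78487, 32132/78487]
P' = [38442/78487 -6672/78487; -6672/78487 17267/78487]

x̄ = F·x = [-3, 8]
P̄ = F·P·Fᵀ + Q = [38 -24; -24 29]
y = z − H·x̄ = [26, 14]
S = H·P̄·Hᵀ + R = [446 3; 3 176]
K = P̄·Hᵀ·S⁻¹ = [19486/78487 -19062/78487; -19491/78487 -6357/78487]
x' = x̄ + K·y = [4307/78487, 32132/78487]
P' = (I − K·H)·P̄ = [38442/78487 -6672/78487; -6672/78487 17267/78487]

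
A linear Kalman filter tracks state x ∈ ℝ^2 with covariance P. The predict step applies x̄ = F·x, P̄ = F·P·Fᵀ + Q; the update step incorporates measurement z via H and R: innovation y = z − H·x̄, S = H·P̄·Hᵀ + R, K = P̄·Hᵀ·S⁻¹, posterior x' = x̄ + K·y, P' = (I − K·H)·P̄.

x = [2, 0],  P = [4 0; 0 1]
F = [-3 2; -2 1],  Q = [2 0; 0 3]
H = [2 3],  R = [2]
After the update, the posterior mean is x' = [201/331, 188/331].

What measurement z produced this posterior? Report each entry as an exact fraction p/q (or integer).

z = [3]

x̄ = F·x = [-6, -4]
P̄ = F·P·Fᵀ + Q = [42 26; 26 20]
S = H·P̄·Hᵀ + R = [662]
K = P̄·Hᵀ·S⁻¹ = [81/331; 56/331]
x' − x̄ = [2187/331, 1512/331] = K·y
y = (KᵀK)⁻¹·Kᵀ·(x' − x̄) = [27]
z = y + H·x̄ = [27] + [-24] = [3]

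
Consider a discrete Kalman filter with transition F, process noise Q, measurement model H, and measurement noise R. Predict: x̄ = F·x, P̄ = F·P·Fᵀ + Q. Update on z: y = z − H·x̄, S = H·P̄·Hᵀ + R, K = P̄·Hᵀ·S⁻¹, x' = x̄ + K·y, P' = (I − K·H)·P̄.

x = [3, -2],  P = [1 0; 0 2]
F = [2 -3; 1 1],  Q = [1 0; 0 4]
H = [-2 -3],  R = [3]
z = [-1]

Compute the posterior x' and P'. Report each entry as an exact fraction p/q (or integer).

x' = [218/55, -114/55]
P' = [687/55 -441/55; -441/55 601/110]

x̄ = F·x = [12, 1]
P̄ = F·P·Fᵀ + Q = [23 -4; -4 7]
y = z − H·x̄ = [26]
S = H·P̄·Hᵀ + R = [110]
K = P̄·Hᵀ·S⁻¹ = [-17/55; -13/110]
x' = x̄ + K·y = [218/55, -114/55]
P' = (I − K·H)·P̄ = [687/55 -441/55; -441/55 601/110]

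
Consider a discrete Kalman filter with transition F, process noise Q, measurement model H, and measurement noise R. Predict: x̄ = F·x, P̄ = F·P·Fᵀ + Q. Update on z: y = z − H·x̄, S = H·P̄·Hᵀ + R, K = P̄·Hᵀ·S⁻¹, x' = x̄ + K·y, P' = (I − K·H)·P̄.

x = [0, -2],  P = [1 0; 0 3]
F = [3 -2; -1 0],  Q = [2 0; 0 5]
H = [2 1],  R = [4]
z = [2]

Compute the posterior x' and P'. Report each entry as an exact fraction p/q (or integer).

x' = [17/15, 0]
P' = [221/90 -3; -3 6]

x̄ = F·x = [4, 0]
P̄ = F·P·Fᵀ + Q = [23 -3; -3 6]
y = z − H·x̄ = [-6]
S = H·P̄·Hᵀ + R = [90]
K = P̄·Hᵀ·S⁻¹ = [43/90; 0]
x' = x̄ + K·y = [17/15, 0]
P' = (I − K·H)·P̄ = [221/90 -3; -3 6]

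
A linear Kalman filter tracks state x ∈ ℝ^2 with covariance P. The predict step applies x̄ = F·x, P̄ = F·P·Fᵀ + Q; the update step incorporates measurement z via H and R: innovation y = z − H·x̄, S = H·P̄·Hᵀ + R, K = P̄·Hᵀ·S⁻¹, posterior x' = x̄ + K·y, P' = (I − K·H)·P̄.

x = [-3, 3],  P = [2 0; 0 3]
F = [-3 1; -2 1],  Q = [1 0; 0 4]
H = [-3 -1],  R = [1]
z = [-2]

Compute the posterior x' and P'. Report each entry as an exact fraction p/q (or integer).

x̄ = F·x = [12, 9]
P̄ = F·P·Fᵀ + Q = [22 15; 15 15]
y = z − H·x̄ = [43]
S = H·P̄·Hᵀ + R = [304]
K = P̄·Hᵀ·S⁻¹ = [-81/304; -15/76]
x' = x̄ + K·y = [165/304, 39/76]
P' = (I − K·H)·P̄ = [127/304 -75/76; -75/76 60/19]

x' = [165/304, 39/76]
P' = [127/304 -75/76; -75/76 60/19]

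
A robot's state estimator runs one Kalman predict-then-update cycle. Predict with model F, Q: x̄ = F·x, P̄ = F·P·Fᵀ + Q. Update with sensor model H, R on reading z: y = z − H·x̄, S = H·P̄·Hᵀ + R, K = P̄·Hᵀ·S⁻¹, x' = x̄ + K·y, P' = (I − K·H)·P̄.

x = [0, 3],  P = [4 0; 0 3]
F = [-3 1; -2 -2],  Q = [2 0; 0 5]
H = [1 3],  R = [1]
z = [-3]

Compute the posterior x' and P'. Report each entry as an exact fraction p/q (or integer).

x' = [827/149, -426/149]
P' = [9302/447 -1023/149; -1023/149 354/149]

x̄ = F·x = [3, -6]
P̄ = F·P·Fᵀ + Q = [41 18; 18 33]
y = z − H·x̄ = [12]
S = H·P̄·Hᵀ + R = [447]
K = P̄·Hᵀ·S⁻¹ = [95/447; 39/149]
x' = x̄ + K·y = [827/149, -426/149]
P' = (I − K·H)·P̄ = [9302/447 -1023/149; -1023/149 354/149]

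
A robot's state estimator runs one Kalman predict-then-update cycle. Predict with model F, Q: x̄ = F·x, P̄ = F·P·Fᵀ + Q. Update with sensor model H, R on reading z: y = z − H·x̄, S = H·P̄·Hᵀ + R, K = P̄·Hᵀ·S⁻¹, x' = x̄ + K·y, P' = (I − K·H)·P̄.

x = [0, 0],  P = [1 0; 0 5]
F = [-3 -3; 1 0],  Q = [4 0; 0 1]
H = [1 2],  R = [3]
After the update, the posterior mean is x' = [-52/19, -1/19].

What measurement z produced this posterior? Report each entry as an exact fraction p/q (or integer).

x̄ = F·x = [0, 0]
P̄ = F·P·Fᵀ + Q = [58 -3; -3 2]
S = H·P̄·Hᵀ + R = [57]
K = P̄·Hᵀ·S⁻¹ = [52/57; 1/57]
x' − x̄ = [-52/19, -1/19] = K·y
y = (KᵀK)⁻¹·Kᵀ·(x' − x̄) = [-3]
z = y + H·x̄ = [-3] + [0] = [-3]

z = [-3]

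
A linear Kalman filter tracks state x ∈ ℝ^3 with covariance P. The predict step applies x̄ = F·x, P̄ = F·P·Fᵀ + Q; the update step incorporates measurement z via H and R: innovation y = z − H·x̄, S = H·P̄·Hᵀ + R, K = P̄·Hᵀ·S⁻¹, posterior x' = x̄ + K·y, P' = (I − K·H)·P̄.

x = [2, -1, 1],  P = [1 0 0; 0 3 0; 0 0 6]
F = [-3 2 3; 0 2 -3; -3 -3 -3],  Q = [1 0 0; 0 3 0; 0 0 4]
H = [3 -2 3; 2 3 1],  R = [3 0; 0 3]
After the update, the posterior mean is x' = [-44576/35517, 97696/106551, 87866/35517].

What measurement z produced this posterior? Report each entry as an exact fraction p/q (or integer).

z = [2, 3]

x̄ = F·x = [-5, -5, -6]
P̄ = F·P·Fᵀ + Q = [76 -42 -63; -42 69 36; -63 36 94]
S = H·P̄·Hᵀ + R = [747 -201; -201 482]
K = P̄·Hᵀ·S⁻¹ = [5761/35517 -108/11839; -14411/106551 9713/35517; 2822/35517 2259/11839]
x' − x̄ = [133009/35517, 630451/106551, 300968/35517] = K·y
y = (KᵀK)⁻¹·Kᵀ·(x' − x̄) = [25, 34]
z = y + H·x̄ = [25, 34] + [-23, -31] = [2, 3]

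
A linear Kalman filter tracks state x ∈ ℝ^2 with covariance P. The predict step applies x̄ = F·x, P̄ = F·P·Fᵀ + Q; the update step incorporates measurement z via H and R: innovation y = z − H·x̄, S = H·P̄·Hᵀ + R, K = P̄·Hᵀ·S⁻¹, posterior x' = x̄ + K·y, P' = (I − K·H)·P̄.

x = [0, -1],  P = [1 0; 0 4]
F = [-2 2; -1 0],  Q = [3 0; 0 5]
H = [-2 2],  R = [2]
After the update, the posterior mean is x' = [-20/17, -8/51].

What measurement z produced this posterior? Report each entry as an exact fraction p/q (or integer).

x̄ = F·x = [-2, 0]
P̄ = F·P·Fᵀ + Q = [23 2; 2 6]
S = H·P̄·Hᵀ + R = [102]
K = P̄·Hᵀ·S⁻¹ = [-7/17; 4/51]
x' − x̄ = [14/17, -8/51] = K·y
y = (KᵀK)⁻¹·Kᵀ·(x' − x̄) = [-2]
z = y + H·x̄ = [-2] + [4] = [2]

z = [2]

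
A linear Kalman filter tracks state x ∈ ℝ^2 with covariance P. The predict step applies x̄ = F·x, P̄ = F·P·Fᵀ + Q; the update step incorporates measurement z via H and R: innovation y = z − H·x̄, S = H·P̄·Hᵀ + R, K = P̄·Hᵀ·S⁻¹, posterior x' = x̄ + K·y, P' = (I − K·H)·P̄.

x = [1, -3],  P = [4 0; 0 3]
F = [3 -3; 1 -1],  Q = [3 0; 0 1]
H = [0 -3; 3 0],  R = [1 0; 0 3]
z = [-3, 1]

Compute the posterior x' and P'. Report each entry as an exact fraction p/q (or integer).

x' = [579/1310, 1241/1310]
P' = [849/2620 21/2620; 21/2620 269/2620]

x̄ = F·x = [12, 4]
P̄ = F·P·Fᵀ + Q = [66 21; 21 8]
y = z − H·x̄ = [9, -35]
S = H·P̄·Hᵀ + R = [73 -189; -189 597]
K = P̄·Hᵀ·S⁻¹ = [-63/2620 849/2620; -807/2620 21/2620]
x' = x̄ + K·y = [579/1310, 1241/1310]
P' = (I − K·H)·P̄ = [849/2620 21/2620; 21/2620 269/2620]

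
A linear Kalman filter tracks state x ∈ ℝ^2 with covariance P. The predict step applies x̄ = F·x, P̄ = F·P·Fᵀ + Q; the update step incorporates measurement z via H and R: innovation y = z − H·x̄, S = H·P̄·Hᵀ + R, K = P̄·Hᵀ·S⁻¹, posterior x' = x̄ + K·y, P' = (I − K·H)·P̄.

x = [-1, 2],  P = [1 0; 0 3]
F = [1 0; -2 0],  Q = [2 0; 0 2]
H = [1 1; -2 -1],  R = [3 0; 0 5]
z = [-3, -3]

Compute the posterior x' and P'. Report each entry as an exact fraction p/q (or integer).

x' = [5/14, -4/7]
P' = [157/84 -46/21; -46/21 82/21]

x̄ = F·x = [-1, 2]
P̄ = F·P·Fᵀ + Q = [3 -2; -2 6]
y = z − H·x̄ = [-4, -3]
S = H·P̄·Hᵀ + R = [8 -6; -6 15]
K = P̄·Hᵀ·S⁻¹ = [-3/28 -13/42; 4/7 2/21]
x' = x̄ + K·y = [5/14, -4/7]
P' = (I − K·H)·P̄ = [157/84 -46/21; -46/21 82/21]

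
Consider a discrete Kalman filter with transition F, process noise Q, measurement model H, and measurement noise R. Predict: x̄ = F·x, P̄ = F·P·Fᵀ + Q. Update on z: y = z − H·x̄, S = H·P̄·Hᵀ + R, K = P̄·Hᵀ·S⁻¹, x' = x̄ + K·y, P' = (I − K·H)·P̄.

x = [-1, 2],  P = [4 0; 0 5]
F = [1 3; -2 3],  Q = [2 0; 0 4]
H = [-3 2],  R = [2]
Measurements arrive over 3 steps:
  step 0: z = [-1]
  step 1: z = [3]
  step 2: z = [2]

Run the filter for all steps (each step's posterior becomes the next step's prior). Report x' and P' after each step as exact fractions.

step 0: x' = [1543/277, 2178/277], P' = [7886/277 11750/277; 11750/277 17644/277]
step 1: x' = [-1029399/524341, -766670/524341], P' = [2967488/524341 4202402/524341; 4202402/524341 6192390/524341]
step 2: x' = [196830151/198257791, 497731578/198257791], P' = [1054459292/198257791 1491435128/198257791; 1491435128/198257791 2200638702/198257791]

step 0: x̄ = F·x = [5, 8]
step 0: P̄ = F·P·Fᵀ + Q = [51 37; 37 65]
step 0: y = z − H·x̄ = [-2]
step 0: S = H·P̄·Hᵀ + R = [277]
step 0: K = P̄·Hᵀ·S⁻¹ = [-79/277; 19/277]
step 0: x' = x̄ + K·y = [1543/277, 2178/277]
step 0: P' = (I − K·H)·P̄ = [7886/277 11750/277; 11750/277 17644/277]
step 1: x̄ = F·x = [8077/277, 3448/277]
step 1: P̄ = F·P·Fᵀ + Q = [237736/277 107774/277; 107774/277 50448/277]
step 1: y = z − H·x̄ = [18166/277]
step 1: S = H·P̄·Hᵀ + R = [1048682/277]
step 1: K = P̄·Hᵀ·S⁻¹ = [-248830/524341; -111213/524341]
step 1: x' = x̄ + K·y = [-1029399/524341, -766670/524341]
step 1: P' = (I − K·H)·P̄ = [2967488/524341 4202402/524341; 4202402/524341 6192390/524341]
step 2: x̄ = F·x = [-3329409/524341, -241212/524341]
step 2: P̄ = F·P·Fᵀ + Q = [84962092/524341 37189328/524341; 37189328/524341 19270002/524341]
step 2: y = z − H·x̄ = [-8457121/524341]
step 2: S = H·P̄·Hᵀ + R = [396515582/524341]
step 2: K = P̄·Hᵀ·S⁻¹ = [-90253810/198257791; -36513990/198257791]
step 2: x' = x̄ + K·y = [196830151/198257791, 497731578/198257791]
step 2: P' = (I − K·H)·P̄ = [1054459292/198257791 1491435128/198257791; 1491435128/198257791 2200638702/198257791]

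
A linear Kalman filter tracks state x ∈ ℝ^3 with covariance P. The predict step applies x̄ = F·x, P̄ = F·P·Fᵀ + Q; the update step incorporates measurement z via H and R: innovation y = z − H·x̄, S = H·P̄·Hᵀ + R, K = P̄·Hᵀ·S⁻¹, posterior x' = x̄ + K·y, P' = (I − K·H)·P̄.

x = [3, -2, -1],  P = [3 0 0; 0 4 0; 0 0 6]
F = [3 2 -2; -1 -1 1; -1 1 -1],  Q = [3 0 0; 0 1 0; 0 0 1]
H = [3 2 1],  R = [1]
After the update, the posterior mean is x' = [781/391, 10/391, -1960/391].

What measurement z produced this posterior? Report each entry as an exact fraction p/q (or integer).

z = [1]

x̄ = F·x = [7, -2, -4]
P̄ = F·P·Fᵀ + Q = [70 -29 11; -29 14 -7; 11 -7 14]
S = H·P̄·Hᵀ + R = [391]
K = P̄·Hᵀ·S⁻¹ = [163/391; -66/391; 33/391]
x' − x̄ = [-1956/391, 792/391, -396/391] = K·y
y = (KᵀK)⁻¹·Kᵀ·(x' − x̄) = [-12]
z = y + H·x̄ = [-12] + [13] = [1]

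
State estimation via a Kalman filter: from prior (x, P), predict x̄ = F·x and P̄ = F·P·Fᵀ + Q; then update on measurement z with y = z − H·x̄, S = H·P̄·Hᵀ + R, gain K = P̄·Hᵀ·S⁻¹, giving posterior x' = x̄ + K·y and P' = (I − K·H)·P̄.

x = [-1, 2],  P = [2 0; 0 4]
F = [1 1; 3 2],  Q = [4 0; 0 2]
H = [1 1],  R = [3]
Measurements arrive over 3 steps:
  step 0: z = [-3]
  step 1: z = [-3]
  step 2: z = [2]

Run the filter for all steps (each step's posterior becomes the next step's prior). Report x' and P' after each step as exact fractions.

step 0: x' = [-43/77, -173/77], P' = [194/77 -122/77; -122/77 272/77]
step 1: x' = [-3056/3317, -8275/3317], P' = [8622/3317 -5484/3317; -5484/3317 11604/3317]
step 2: x' = [6763/9375, 16252/46875], P' = [14662/5625 -46802/28125; -46802/28125 493492/140625]

step 0: x̄ = F·x = [1, 1]
step 0: P̄ = F·P·Fᵀ + Q = [10 14; 14 36]
step 0: y = z − H·x̄ = [-5]
step 0: S = H·P̄·Hᵀ + R = [77]
step 0: K = P̄·Hᵀ·S⁻¹ = [24/77; 50/77]
step 0: x' = x̄ + K·y = [-43/77, -173/77]
step 0: P' = (I − K·H)·P̄ = [194/77 -122/77; -122/77 272/77]
step 1: x̄ = F·x = [-216/77, -475/77]
step 1: P̄ = F·P·Fᵀ + Q = [530/77 516/77; 516/77 1524/77]
step 1: y = z − H·x̄ = [460/77]
step 1: S = H·P̄·Hᵀ + R = [3317/77]
step 1: K = P̄·Hᵀ·S⁻¹ = [1046/3317; 2040/3317]
step 1: x' = x̄ + K·y = [-3056/3317, -8275/3317]
step 1: P' = (I − K·H)·P̄ = [8622/3317 -5484/3317; -5484/3317 11604/3317]
step 2: x̄ = F·x = [-11331/3317, -25718/3317]
step 2: P̄ = F·P·Fᵀ + Q = [22526/3317 21654/3317; 21654/3317 64840/3317]
step 2: y = z − H·x̄ = [43683/3317]
step 2: S = H·P̄·Hᵀ + R = [140625/3317]
step 2: K = P̄·Hᵀ·S⁻¹ = [8836/28125; 86494/140625]
step 2: x' = x̄ + K·y = [6763/9375, 16252/46875]
step 2: P' = (I − K·H)·P̄ = [14662/5625 -46802/28125; -46802/28125 493492/140625]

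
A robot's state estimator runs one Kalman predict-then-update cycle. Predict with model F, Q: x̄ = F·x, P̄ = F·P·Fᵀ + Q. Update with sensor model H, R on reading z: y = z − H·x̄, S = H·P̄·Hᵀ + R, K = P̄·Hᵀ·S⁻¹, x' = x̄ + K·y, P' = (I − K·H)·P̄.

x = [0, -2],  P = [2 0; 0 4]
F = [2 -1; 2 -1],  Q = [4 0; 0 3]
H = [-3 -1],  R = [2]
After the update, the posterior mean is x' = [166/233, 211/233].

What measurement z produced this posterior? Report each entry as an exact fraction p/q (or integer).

x̄ = F·x = [2, 2]
P̄ = F·P·Fᵀ + Q = [16 12; 12 15]
S = H·P̄·Hᵀ + R = [233]
K = P̄·Hᵀ·S⁻¹ = [-60/233; -51/233]
x' − x̄ = [-300/233, -255/233] = K·y
y = (KᵀK)⁻¹·Kᵀ·(x' − x̄) = [5]
z = y + H·x̄ = [5] + [-8] = [-3]

z = [-3]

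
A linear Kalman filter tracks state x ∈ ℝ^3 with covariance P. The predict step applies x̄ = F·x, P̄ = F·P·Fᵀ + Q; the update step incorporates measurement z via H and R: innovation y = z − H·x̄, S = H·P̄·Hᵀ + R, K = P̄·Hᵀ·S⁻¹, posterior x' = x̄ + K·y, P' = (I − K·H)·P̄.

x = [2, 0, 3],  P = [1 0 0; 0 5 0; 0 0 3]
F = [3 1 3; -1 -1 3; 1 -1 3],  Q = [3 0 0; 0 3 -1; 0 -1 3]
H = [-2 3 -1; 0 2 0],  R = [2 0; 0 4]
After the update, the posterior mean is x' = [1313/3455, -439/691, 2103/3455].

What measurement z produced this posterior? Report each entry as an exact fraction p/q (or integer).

z = [-3, -2]

x̄ = F·x = [15, 7, 11]
P̄ = F·P·Fᵀ + Q = [44 19 25; 19 36 30; 25 30 36]
S = H·P̄·Hᵀ + R = [230 80; 80 148]
K = P̄·Hᵀ·S⁻¹ = [-1416/3455 661/1382; 4/691 334/691; -526/3455 337/691]
x' − x̄ = [-50512/3455, -5276/691, -35902/3455] = K·y
y = (KᵀK)⁻¹·Kᵀ·(x' − x̄) = [17, -16]
z = y + H·x̄ = [17, -16] + [-20, 14] = [-3, -2]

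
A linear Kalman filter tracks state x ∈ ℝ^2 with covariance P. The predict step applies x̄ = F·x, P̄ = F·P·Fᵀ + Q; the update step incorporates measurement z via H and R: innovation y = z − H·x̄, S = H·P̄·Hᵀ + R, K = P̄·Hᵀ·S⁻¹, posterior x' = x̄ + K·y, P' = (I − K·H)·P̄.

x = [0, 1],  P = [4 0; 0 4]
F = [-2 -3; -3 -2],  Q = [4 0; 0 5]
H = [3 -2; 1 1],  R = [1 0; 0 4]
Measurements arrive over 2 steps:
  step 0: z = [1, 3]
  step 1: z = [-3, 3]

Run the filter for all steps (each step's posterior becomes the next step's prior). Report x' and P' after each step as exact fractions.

step 0: x̄ = F·x = [-3, -2]
step 0: P̄ = F·P·Fᵀ + Q = [56 48; 48 57]
step 0: y = z − H·x̄ = [6, 8]
step 0: S = H·P̄·Hᵀ + R = [157 102; 102 213]
step 0: K = P̄·Hᵀ·S⁻¹ = [1576/7679 8984/23037; -1440/7679 4475/7679]
step 0: x' = x̄ + K·y = [4447/3291, 1686/1097]
step 0: P' = (I − K·H)·P̄ = [15320/23037 6872/7679; 6872/7679 11028/7679]
step 1: x̄ = F·x = [-24068/3291, -7819/1097]
step 1: P̄ = F·P·Fᵀ + Q = [698576/23037 26592/1097; 26592/1097 30133/1097]
step 1: y = z − H·x̄ = [5139/1097, 57398/3291]
step 1: S = H·P̄·Hᵀ + R = [713403/7679 462858/7679; 462858/7679 2540381/23037]
step 1: K = P̄·Hᵀ·S⁻¹ = [32176016/152311869 6419792/16923541; -26621720/152311869 9552545/16923541]
step 1: x' = x̄ + K·y = [14844988/50770623, 96370529/50770623]
step 1: P' = (I − K·H)·P̄ = [98880208/152311869 132232304/152311869; 132232304/152311869 211659316/152311869]

step 0: x' = [4447/3291, 1686/1097], P' = [15320/23037 6872/7679; 6872/7679 11028/7679]
step 1: x' = [14844988/50770623, 96370529/50770623], P' = [98880208/152311869 132232304/152311869; 132232304/152311869 211659316/152311869]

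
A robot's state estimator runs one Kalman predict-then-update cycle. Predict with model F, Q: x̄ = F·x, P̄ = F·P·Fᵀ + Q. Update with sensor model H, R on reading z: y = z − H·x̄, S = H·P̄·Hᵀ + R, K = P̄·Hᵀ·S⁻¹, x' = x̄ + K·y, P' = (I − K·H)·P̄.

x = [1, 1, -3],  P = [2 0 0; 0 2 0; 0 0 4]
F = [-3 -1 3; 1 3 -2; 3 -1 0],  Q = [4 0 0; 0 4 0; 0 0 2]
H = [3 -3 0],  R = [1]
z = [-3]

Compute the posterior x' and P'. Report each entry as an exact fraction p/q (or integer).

x' = [-1129/1549, 442/1549, -70/1549]
P' = [9996/1549 9900/1549 -10960/1549; 9900/1549 9976/1549 -10944/1549; -10960/1549 -10944/1549 31774/1549]

x̄ = F·x = [-13, 10, 2]
P̄ = F·P·Fᵀ + Q = [60 -36 -16; -36 40 0; -16 0 22]
y = z − H·x̄ = [66]
S = H·P̄·Hᵀ + R = [1549]
K = P̄·Hᵀ·S⁻¹ = [288/1549; -228/1549; -48/1549]
x' = x̄ + K·y = [-1129/1549, 442/1549, -70/1549]
P' = (I − K·H)·P̄ = [9996/1549 9900/1549 -10960/1549; 9900/1549 9976/1549 -10944/1549; -10960/1549 -10944/1549 31774/1549]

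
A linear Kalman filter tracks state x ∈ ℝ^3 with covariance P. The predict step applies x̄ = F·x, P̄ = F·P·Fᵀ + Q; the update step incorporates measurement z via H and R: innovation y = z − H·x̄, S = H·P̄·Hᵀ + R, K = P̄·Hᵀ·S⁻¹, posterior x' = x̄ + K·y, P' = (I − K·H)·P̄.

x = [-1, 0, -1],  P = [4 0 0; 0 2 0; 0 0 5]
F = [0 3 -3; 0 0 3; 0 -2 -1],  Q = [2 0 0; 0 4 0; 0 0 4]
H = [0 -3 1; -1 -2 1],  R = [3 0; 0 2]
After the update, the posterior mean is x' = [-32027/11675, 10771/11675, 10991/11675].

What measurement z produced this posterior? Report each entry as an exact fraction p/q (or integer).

z = [-2, 2]

x̄ = F·x = [3, -3, 1]
P̄ = F·P·Fᵀ + Q = [65 -45 3; -45 49 -15; 3 -15 17]
S = H·P̄·Hᵀ + R = [551 248; 248 154]
K = P̄·Hᵀ·S⁻¹ = [7154/11675 -9398/11675; -4042/11675 1354/11675; -682/11675 4434/11675]
x' − x̄ = [-67052/11675, 45796/11675, -684/11675] = K·y
y = (KᵀK)⁻¹·Kᵀ·(x' − x̄) = [-12, -2]
z = y + H·x̄ = [-12, -2] + [10, 4] = [-2, 2]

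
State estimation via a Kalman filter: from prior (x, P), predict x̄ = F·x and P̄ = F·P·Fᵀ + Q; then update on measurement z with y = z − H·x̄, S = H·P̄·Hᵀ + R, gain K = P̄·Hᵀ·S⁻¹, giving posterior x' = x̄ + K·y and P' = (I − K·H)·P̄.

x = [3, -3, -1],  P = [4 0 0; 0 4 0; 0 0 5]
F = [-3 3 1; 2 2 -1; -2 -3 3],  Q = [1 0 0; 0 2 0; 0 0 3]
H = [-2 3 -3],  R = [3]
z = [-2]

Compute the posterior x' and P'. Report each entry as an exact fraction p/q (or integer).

x' = [-3554/221, -2476/663, 6751/884]
P' = [14538/221 3275/221 -6402/221; 3275/221 4541/663 -694/221; -6402/221 -694/221 14453/884]

x̄ = F·x = [-19, 1, 0]
P̄ = F·P·Fᵀ + Q = [78 -5 3; -5 39 -55; 3 -55 100]
y = z − H·x̄ = [-43]
S = H·P̄·Hᵀ + R = [2652]
K = P̄·Hᵀ·S⁻¹ = [-15/221; 73/663; -157/884]
x' = x̄ + K·y = [-3554/221, -2476/663, 6751/884]
P' = (I − K·H)·P̄ = [14538/221 3275/221 -6402/221; 3275/221 4541/663 -694/221; -6402/221 -694/221 14453/884]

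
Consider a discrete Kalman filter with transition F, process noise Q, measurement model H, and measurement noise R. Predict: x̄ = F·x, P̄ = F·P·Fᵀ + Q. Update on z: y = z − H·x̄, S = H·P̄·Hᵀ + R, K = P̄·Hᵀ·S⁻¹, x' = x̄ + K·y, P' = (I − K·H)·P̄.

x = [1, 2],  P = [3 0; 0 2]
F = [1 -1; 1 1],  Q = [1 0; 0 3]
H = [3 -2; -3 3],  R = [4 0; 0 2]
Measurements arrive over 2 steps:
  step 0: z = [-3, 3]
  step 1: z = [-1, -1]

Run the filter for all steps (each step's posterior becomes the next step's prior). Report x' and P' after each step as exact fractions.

step 0: x̄ = F·x = [-1, 3]
step 0: P̄ = F·P·Fᵀ + Q = [6 1; 1 8]
step 0: y = z − H·x̄ = [6, -9]
step 0: S = H·P̄·Hᵀ + R = [78 -87; -87 110]
step 0: K = P̄·Hᵀ·S⁻¹ = [455/1011 74/337; 397/1011 169/337]
step 0: x' = x̄ + K·y = [-93/337, 284/337]
step 0: P' = (I − K·H)·P̄ = [2116/1011 2264/1011; 2264/1011 2602/1011]
step 1: x̄ = F·x = [-377/337, 191/337]
step 1: P̄ = F·P·Fᵀ + Q = [1201/1011 -162/337; -162/337 4093/337]
step 1: y = z − H·x̄ = [1176/337, -2041/337]
step 1: S = H·P̄·Hᵀ + R = [23267/337 -30591/337; -30591/337 44030/337]
step 1: K = P̄·Hᵀ·S⁻¹ = [46109/263017 21958/263017; 25715/263017 94119/263017]
step 1: x' = x̄ + K·y = [-2097/2071, -2608/2071]
step 1: P' = (I − K·H)·P̄ = [641140/789051 228352/263017; 228352/263017 291098/263017]

step 0: x' = [-93/337, 284/337], P' = [2116/1011 2264/1011; 2264/1011 2602/1011]
step 1: x' = [-2097/2071, -2608/2071], P' = [641140/789051 228352/263017; 228352/263017 291098/263017]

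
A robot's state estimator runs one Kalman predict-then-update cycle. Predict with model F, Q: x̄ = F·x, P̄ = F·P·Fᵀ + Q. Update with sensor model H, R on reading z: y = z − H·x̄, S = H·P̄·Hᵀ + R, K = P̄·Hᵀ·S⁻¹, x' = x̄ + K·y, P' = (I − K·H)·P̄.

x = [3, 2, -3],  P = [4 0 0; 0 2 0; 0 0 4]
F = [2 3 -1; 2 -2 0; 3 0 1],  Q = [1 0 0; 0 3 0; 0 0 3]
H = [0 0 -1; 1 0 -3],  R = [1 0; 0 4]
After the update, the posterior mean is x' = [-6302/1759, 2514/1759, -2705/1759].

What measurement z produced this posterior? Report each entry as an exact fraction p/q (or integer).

z = [3, -1]

x̄ = F·x = [15, 2, 6]
P̄ = F·P·Fᵀ + Q = [39 4 20; 4 27 24; 20 24 43]
S = H·P̄·Hᵀ + R = [44 109; 109 310]
K = P̄·Hᵀ·S⁻¹ = [-3911/1759 1256/1759; -28/1759 -376/1759; -1449/1759 -109/1759]
x' − x̄ = [-32687/1759, -1004/1759, -13259/1759] = K·y
y = (KᵀK)⁻¹·Kᵀ·(x' − x̄) = [9, 2]
z = y + H·x̄ = [9, 2] + [-6, -3] = [3, -1]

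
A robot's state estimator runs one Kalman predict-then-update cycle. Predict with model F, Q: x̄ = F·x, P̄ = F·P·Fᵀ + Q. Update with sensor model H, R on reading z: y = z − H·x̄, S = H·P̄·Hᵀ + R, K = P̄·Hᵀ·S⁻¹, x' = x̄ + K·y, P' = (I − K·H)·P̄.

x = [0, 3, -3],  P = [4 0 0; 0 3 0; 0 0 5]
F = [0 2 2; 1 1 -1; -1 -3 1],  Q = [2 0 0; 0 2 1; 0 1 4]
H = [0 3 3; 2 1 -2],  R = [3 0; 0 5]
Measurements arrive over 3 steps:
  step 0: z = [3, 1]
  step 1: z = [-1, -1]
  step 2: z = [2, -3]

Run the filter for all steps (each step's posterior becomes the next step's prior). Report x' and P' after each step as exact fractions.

step 0: x̄ = F·x = [0, 6, -12]
step 0: P̄ = F·P·Fᵀ + Q = [34 -4 -8; -4 14 -17; -8 -17 40]
step 0: y = z − H·x̄ = [21, -29]
step 0: S = H·P̄·Hᵀ + R = [183 -219; -219 431]
step 0: K = P̄·Hᵀ·S⁻¹ = [167/2576 563/2576; 1627/10304 1783/10304; 26/161 -29/161]
step 0: x' = x̄ + K·y = [-3205/644, 11071/2576, -545/161]
step 0: P' = (I − K·H)·P̄ = [12139/644 -31321/2576 1968/161; -31321/2576 87579/10304 -1343/161; 1968/161 -1343/161 1369/161]
step 1: x̄ = F·x = [2351/1288, 6971/2576, -4159/368]
step 1: P̄ = F·P·Fᵀ + Q = [8443/2576 631/5152 -555/736; 631/5152 59459/10304 -17863/1472; -555/736 -17863/1472 89053/1472]
step 1: y = z − H·x̄ = [31925/1288, -77177/2576]
step 1: S = H·P̄·Hᵀ + R = [981411/2576 -1612887/5152; -1612887/5152 3306923/10304]
step 1: K = P̄·Hᵀ·S⁻¹ = [6713146/83339303 8674054/83339303; 11517446/83339303 19099313/83339303; 15160014/83339303 -20174571/83339303]
step 1: x' = x̄ + K·y = [58640648/83339303, -61211363/83339303, 38324003/83339303]
step 1: P' = (I − K·H)·P̄ = [214866134/83339303 -124311902/83339303 131025048/83339303; -124311902/83339303 122385087/83339303 -110867641/83339303; 131025048/83339303 -110867641/83339303 126027655/83339303]
step 2: x̄ = F·x = [-45774720/83339303, -40894718/83339303, 163317444/83339303]
step 2: P̄ = F·P·Fᵀ + Q = [273388446/83339303 6141156/83339303 -52210940/83339303; 6141156/83339303 341018864/83339303 -308882607/83339303; -52210940/83339303 -308882607/83339303 1433001122/83339303]
step 2: y = z − H·x̄ = [-200589572/83339303, 209061137/83339303]
step 2: S = H·P̄·Hᵀ + R = [10656310857/83339303 -6924721023/83339303; -6924721023/83339303 9261056223/83339303]
step 2: K = P̄·Hᵀ·S⁻¹ = [727043704/11274066311 12094648400/101466596799; 3385184563/22548132622 44059200407/202933193598; 1893928781/11274066311 -23183720374/101466596799]
step 2: x' = x̄ + K·y = [-41140499824/101466596799, -62385015343/202933193598, 99656809310/101466596799]
step 2: P' = (I − K·H)·P̄ = [248308508942/101466596799 -141018996404/101466596799 147562389740/101466596799; -141018996404/101466596799 281768436595/202933193598 -125650887764/101466596799; 147562389740/101466596799 -125650887764/101466596799 142696246793/101466596799]

step 0: x' = [-3205/644, 11071/2576, -545/161], P' = [12139/644 -31321/2576 1968/161; -31321/2576 87579/10304 -1343/161; 1968/161 -1343/161 1369/161]
step 1: x' = [58640648/83339303, -61211363/83339303, 38324003/83339303], P' = [214866134/83339303 -124311902/83339303 131025048/83339303; -124311902/83339303 122385087/83339303 -110867641/83339303; 131025048/83339303 -110867641/83339303 126027655/83339303]
step 2: x' = [-41140499824/101466596799, -62385015343/202933193598, 99656809310/101466596799], P' = [248308508942/101466596799 -141018996404/101466596799 147562389740/101466596799; -141018996404/101466596799 281768436595/202933193598 -125650887764/101466596799; 147562389740/101466596799 -125650887764/101466596799 142696246793/101466596799]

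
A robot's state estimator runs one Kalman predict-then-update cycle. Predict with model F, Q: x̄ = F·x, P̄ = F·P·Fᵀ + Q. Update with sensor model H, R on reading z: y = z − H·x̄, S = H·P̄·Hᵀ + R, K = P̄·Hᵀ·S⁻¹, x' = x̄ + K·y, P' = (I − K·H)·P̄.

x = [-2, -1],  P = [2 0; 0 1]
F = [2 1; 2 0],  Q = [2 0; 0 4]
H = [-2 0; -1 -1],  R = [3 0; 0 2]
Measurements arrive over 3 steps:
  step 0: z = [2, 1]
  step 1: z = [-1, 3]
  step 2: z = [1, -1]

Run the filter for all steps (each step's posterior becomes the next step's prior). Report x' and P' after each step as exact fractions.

step 0: x̄ = F·x = [-5, -4]
step 0: P̄ = F·P·Fᵀ + Q = [11 8; 8 12]
step 0: y = z − H·x̄ = [-8, -8]
step 0: S = H·P̄·Hᵀ + R = [47 38; 38 41]
step 0: K = P̄·Hᵀ·S⁻¹ = [-60/161 -19/161; 104/483 -332/483]
step 0: x' = x̄ + K·y = [-173/161, -36/161]
step 0: P' = (I − K·H)·P̄ = [90/161 -52/161; -52/161 820/483]
step 1: x̄ = F·x = [-382/161, -346/161]
step 1: P̄ = F·P·Fᵀ + Q = [2242/483 256/161; 256/161 1004/161]
step 1: y = z − H·x̄ = [-925/161, -35/23]
step 1: S = H·P̄·Hᵀ + R = [10417/483 860/69; 860/69 1108/69]
step 1: K = P̄·Hᵀ·S⁻¹ = [-2874/7687 -1505/15374; 5612/23061 -15595/23061]
step 1: x' = x̄ + K·y = [-1163/15374, -19357/7687]
step 1: P' = (I − K·H)·P̄ = [4311/7687 -2806/7687; -2806/7687 39608/23061]
step 2: x̄ = F·x = [-20520/7687, -1163/7687]
step 2: P̄ = F·P·Fᵀ + Q = [103790/23061 11632/7687; 11632/7687 47992/7687]
step 2: y = z − H·x̄ = [-33353/7687, -29370/7687]
step 2: S = H·P̄·Hᵀ + R = [484343/23061 277372/23061; 277372/23061 363680/23061]
step 2: K = P̄·Hᵀ·S⁻¹ = [-66897/179254 -69343/717016; 65674/268881 -364669/537762]
step 2: x' = x̄ + K·y = [-244029/358508, 371020/268881]
step 2: P' = (I − K·H)·P̄ = [200691/358508 -32837/89627; -32837/89627 463180/268881]

step 0: x' = [-173/161, -36/161], P' = [90/161 -52/161; -52/161 820/483]
step 1: x' = [-1163/15374, -19357/7687], P' = [4311/7687 -2806/7687; -2806/7687 39608/23061]
step 2: x' = [-244029/358508, 371020/268881], P' = [200691/358508 -32837/89627; -32837/89627 463180/268881]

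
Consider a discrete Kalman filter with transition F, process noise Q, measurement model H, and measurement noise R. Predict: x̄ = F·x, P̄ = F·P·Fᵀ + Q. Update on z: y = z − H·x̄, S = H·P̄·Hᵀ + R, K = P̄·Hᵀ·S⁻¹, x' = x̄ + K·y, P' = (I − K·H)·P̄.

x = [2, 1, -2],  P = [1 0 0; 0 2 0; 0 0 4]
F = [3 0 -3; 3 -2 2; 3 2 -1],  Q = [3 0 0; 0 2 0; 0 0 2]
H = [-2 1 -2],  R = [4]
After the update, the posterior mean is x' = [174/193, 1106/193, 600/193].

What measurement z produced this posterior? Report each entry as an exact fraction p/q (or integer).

z = [-2]

x̄ = F·x = [12, 0, 10]
P̄ = F·P·Fᵀ + Q = [48 -15 21; -15 35 -7; 21 -7 23]
S = H·P̄·Hᵀ + R = [579]
K = P̄·Hᵀ·S⁻¹ = [-51/193; 79/579; -95/579]
x' − x̄ = [-2142/193, 1106/193, -1330/193] = K·y
y = (KᵀK)⁻¹·Kᵀ·(x' − x̄) = [42]
z = y + H·x̄ = [42] + [-44] = [-2]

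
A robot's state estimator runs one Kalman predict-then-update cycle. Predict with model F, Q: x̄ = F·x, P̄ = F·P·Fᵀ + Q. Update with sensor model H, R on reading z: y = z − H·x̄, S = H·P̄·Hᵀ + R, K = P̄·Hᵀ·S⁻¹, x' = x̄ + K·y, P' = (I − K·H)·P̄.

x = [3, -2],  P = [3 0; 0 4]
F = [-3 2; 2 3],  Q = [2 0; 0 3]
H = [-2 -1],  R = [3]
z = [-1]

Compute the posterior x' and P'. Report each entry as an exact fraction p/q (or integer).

x̄ = F·x = [-13, 0]
P̄ = F·P·Fᵀ + Q = [45 6; 6 51]
y = z − H·x̄ = [-27]
S = H·P̄·Hᵀ + R = [258]
K = P̄·Hᵀ·S⁻¹ = [-16/43; -21/86]
x' = x̄ + K·y = [-127/43, 567/86]
P' = (I − K·H)·P̄ = [399/43 -750/43; -750/43 3063/86]

x' = [-127/43, 567/86]
P' = [399/43 -750/43; -750/43 3063/86]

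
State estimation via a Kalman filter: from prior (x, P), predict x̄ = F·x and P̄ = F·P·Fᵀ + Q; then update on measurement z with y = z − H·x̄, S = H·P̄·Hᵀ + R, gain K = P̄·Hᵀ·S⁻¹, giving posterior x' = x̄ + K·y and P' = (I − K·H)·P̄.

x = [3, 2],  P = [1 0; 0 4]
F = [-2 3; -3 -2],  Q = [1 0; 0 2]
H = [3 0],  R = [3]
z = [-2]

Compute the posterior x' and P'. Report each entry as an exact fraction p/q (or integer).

x̄ = F·x = [0, -13]
P̄ = F·P·Fᵀ + Q = [41 -18; -18 27]
y = z − H·x̄ = [-2]
S = H·P̄·Hᵀ + R = [372]
K = P̄·Hᵀ·S⁻¹ = [41/124; -9/62]
x' = x̄ + K·y = [-41/62, -394/31]
P' = (I − K·H)·P̄ = [41/124 -9/62; -9/62 594/31]

x' = [-41/62, -394/31]
P' = [41/124 -9/62; -9/62 594/31]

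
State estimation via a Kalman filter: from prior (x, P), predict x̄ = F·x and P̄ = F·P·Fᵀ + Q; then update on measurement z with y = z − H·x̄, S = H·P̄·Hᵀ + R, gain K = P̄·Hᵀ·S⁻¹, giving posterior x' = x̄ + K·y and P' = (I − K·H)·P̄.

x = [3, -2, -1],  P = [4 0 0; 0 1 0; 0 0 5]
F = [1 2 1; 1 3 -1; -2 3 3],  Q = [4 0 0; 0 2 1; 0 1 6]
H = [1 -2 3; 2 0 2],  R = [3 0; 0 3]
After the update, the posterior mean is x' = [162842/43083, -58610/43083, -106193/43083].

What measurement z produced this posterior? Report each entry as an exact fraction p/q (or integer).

x̄ = F·x = [-2, -2, -15]
P̄ = F·P·Fᵀ + Q = [17 5 13; 5 20 -13; 13 -13 76]
S = H·P̄·Hᵀ + R = [998 626; 626 479]
K = P̄·Hᵀ·S⁻¹ = [-7763/43083 15542/43083; -12715/43083 15178/43083; 16465/86166 5251/43083]
x' − x̄ = [249008/43083, 27556/43083, 540052/43083] = K·y
y = (KᵀK)⁻¹·Kᵀ·(x' − x̄) = [42, 37]
z = y + H·x̄ = [42, 37] + [-43, -34] = [-1, 3]

z = [-1, 3]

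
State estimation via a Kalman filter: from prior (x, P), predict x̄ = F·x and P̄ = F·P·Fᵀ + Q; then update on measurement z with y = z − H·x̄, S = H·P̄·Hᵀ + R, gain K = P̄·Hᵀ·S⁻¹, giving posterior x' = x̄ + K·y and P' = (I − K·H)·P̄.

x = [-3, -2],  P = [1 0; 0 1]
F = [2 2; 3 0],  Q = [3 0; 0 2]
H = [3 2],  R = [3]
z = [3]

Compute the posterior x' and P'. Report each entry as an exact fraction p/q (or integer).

x' = [115/218, 39/109]
P' = [373/218 -246/109; -246/109 399/109]

x̄ = F·x = [-10, -9]
P̄ = F·P·Fᵀ + Q = [11 6; 6 11]
y = z − H·x̄ = [51]
S = H·P̄·Hᵀ + R = [218]
K = P̄·Hᵀ·S⁻¹ = [45/218; 20/109]
x' = x̄ + K·y = [115/218, 39/109]
P' = (I − K·H)·P̄ = [373/218 -246/109; -246/109 399/109]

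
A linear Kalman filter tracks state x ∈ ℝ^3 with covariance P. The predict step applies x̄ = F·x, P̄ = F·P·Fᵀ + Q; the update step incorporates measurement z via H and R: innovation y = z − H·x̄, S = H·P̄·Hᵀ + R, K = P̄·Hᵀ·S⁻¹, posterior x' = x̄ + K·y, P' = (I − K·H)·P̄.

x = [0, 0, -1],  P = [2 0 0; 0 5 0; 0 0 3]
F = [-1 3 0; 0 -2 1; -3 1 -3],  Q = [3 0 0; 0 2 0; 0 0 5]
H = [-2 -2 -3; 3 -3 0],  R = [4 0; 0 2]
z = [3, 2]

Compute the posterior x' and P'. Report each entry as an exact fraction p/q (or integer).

x̄ = F·x = [0, -1, 3]
P̄ = F·P·Fᵀ + Q = [50 -30 21; -30 25 -19; 21 -19 55]
y = z − H·x̄ = [10, -1]
S = H·P̄·Hᵀ + R = [583 -510; -510 1217]
K = P̄·Hᵀ·S⁻¹ = [-2951/449411 87390/449411; -2611/449411 -62025/449411; -144473/449411 -16230/449411]
x' = x̄ + K·y = [-116900/449411, -413496/449411, -80267/449411]
P' = (I − K·H)·P̄ = [1192997/449411 1134737/449411 -1547888/449411; 1134737/449411 1176087/449411 -1537068/449411; -1547888/449411 -1537068/449411 2249268/449411]

x' = [-116900/449411, -413496/449411, -80267/449411]
P' = [1192997/449411 1134737/449411 -1547888/449411; 1134737/449411 1176087/449411 -1537068/449411; -1547888/449411 -1537068/449411 2249268/449411]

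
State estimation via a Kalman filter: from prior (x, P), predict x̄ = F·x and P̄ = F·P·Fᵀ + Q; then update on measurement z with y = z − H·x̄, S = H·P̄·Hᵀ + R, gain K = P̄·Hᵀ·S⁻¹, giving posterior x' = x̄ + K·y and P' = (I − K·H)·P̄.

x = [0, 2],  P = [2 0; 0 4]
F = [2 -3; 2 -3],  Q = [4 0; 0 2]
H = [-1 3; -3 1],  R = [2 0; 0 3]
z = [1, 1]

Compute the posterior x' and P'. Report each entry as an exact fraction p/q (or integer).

x̄ = F·x = [-6, -6]
P̄ = F·P·Fᵀ + Q = [48 44; 44 46]
y = z − H·x̄ = [13, -11]
S = H·P̄·Hᵀ + R = [200 -158; -158 217]
K = P̄·Hᵀ·S⁻¹ = [607/4609 -1682/4609; 3405/9218 -587/4609]
x' = x̄ + K·y = [-1261/4609, 1871/9218]
P' = (I − K·H)·P̄ = [2044/4609 1086/4609; 1086/4609 1497/4609]

x' = [-1261/4609, 1871/9218]
P' = [2044/4609 1086/4609; 1086/4609 1497/4609]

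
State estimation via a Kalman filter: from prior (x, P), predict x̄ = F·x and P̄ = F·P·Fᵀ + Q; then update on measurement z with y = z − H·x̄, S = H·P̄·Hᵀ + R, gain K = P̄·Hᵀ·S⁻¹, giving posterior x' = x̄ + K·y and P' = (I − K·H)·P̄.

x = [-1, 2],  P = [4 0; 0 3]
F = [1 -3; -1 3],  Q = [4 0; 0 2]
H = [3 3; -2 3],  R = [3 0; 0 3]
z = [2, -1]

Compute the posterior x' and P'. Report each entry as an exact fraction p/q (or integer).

x̄ = F·x = [-7, 7]
P̄ = F·P·Fᵀ + Q = [35 -31; -31 33]
y = z − H·x̄ = [2, -36]
S = H·P̄·Hᵀ + R = [57 -6; -6 812]
K = P̄·Hᵀ·S⁻¹ = [1461/7708 -3073/15416; 973/7708 3071/15416]
x' = x̄ + K·y = [1070/1927, 156/1927]
P' = (I − K·H)·P̄ = [3597/15416 -675/15416; -675/15416 2621/15416]

x' = [1070/1927, 156/1927]
P' = [3597/15416 -675/15416; -675/15416 2621/15416]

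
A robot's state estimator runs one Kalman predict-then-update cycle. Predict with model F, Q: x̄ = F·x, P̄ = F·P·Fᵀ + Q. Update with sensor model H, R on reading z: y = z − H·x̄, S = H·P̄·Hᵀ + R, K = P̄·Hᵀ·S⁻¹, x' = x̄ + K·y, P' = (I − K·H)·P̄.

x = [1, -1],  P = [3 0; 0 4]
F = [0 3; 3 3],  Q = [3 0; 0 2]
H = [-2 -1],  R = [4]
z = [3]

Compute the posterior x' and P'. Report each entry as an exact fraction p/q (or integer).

x' = [-85/41, 137/123]
P' = [155/41 -778/123; -778/123 5216/369]

x̄ = F·x = [-3, 0]
P̄ = F·P·Fᵀ + Q = [39 36; 36 65]
y = z − H·x̄ = [-3]
S = H·P̄·Hᵀ + R = [369]
K = P̄·Hᵀ·S⁻¹ = [-38/123; -137/369]
x' = x̄ + K·y = [-85/41, 137/123]
P' = (I − K·H)·P̄ = [155/41 -778/123; -778/123 5216/369]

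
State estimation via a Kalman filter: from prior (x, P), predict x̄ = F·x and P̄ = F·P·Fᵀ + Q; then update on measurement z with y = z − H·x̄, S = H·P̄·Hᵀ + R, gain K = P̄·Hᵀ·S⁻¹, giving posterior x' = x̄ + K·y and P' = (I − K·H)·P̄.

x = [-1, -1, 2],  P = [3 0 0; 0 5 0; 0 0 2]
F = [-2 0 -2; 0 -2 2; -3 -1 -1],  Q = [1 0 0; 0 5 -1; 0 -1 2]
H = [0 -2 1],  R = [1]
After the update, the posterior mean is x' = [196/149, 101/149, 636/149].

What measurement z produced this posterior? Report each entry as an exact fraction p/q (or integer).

z = [3]

x̄ = F·x = [-2, 6, 2]
P̄ = F·P·Fᵀ + Q = [21 -8 22; -8 33 5; 22 5 36]
S = H·P̄·Hᵀ + R = [149]
K = P̄·Hᵀ·S⁻¹ = [38/149; -61/149; 26/149]
x' − x̄ = [494/149, -793/149, 338/149] = K·y
y = (KᵀK)⁻¹·Kᵀ·(x' − x̄) = [13]
z = y + H·x̄ = [13] + [-10] = [3]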